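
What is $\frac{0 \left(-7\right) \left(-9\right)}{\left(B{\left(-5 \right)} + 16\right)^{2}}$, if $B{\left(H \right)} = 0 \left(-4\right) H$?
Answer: $0$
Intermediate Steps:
$B{\left(H \right)} = 0$ ($B{\left(H \right)} = 0 H = 0$)
$\frac{0 \left(-7\right) \left(-9\right)}{\left(B{\left(-5 \right)} + 16\right)^{2}} = \frac{0 \left(-7\right) \left(-9\right)}{\left(0 + 16\right)^{2}} = \frac{0 \left(-9\right)}{16^{2}} = \frac{0}{256} = 0 \cdot \frac{1}{256} = 0$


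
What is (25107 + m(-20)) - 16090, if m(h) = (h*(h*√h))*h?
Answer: 9017 - 16000*I*√5 ≈ 9017.0 - 35777.0*I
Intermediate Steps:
m(h) = h^(7/2) (m(h) = (h*h^(3/2))*h = h^(5/2)*h = h^(7/2))
(25107 + m(-20)) - 16090 = (25107 + (-20)^(7/2)) - 16090 = (25107 - 16000*I*√5) - 16090 = 9017 - 16000*I*√5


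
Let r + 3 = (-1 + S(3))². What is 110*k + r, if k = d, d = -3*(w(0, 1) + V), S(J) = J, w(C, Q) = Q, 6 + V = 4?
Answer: 331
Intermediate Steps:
V = -2 (V = -6 + 4 = -2)
d = 3 (d = -3*(1 - 2) = -3*(-1) = 3)
k = 3
r = 1 (r = -3 + (-1 + 3)² = -3 + 2² = -3 + 4 = 1)
110*k + r = 110*3 + 1 = 330 + 1 = 331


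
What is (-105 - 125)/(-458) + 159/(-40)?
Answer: -31811/9160 ≈ -3.4728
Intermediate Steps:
(-105 - 125)/(-458) + 159/(-40) = -230*(-1/458) + 159*(-1/40) = 115/229 - 159/40 = -31811/9160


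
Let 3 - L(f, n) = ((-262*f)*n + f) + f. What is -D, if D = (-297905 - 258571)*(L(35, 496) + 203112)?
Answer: 2644020589740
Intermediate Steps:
L(f, n) = 3 - 2*f + 262*f*n (L(f, n) = 3 - (((-262*f)*n + f) + f) = 3 - ((-262*f*n + f) + f) = 3 - ((f - 262*f*n) + f) = 3 - (2*f - 262*f*n) = 3 + (-2*f + 262*f*n) = 3 - 2*f + 262*f*n)
D = -2644020589740 (D = (-297905 - 258571)*((3 - 2*35 + 262*35*496) + 203112) = -556476*((3 - 70 + 4548320) + 203112) = -556476*(4548253 + 203112) = -556476*4751365 = -2644020589740)
-D = -1*(-2644020589740) = 2644020589740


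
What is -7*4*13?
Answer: -364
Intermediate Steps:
-7*4*13 = -28*13 = -364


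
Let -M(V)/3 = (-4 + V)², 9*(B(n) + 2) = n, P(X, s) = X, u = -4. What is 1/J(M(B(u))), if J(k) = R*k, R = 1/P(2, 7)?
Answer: -27/1682 ≈ -0.016052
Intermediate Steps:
B(n) = -2 + n/9
R = ½ (R = 1/2 = ½ ≈ 0.50000)
M(V) = -3*(-4 + V)²
J(k) = k/2
1/J(M(B(u))) = 1/((-3*(-4 + (-2 + (⅑)*(-4)))²)/2) = 1/((-3*(-4 + (-2 - 4/9))²)/2) = 1/((-3*(-4 - 22/9)²)/2) = 1/((-3*(-58/9)²)/2) = 1/((-3*3364/81)/2) = 1/((½)*(-3364/27)) = 1/(-1682/27) = -27/1682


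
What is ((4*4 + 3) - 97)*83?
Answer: -6474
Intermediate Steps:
((4*4 + 3) - 97)*83 = ((16 + 3) - 97)*83 = (19 - 97)*83 = -78*83 = -6474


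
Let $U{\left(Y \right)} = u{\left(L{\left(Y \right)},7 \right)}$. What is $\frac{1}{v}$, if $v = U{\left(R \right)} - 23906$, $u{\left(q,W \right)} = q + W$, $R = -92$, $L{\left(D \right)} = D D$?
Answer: $- \frac{1}{15435} \approx -6.4788 \cdot 10^{-5}$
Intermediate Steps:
$L{\left(D \right)} = D^{2}$
$u{\left(q,W \right)} = W + q$
$U{\left(Y \right)} = 7 + Y^{2}$
$v = -15435$ ($v = \left(7 + \left(-92\right)^{2}\right) - 23906 = \left(7 + 8464\right) - 23906 = 8471 - 23906 = -15435$)
$\frac{1}{v} = \frac{1}{-15435} = - \frac{1}{15435}$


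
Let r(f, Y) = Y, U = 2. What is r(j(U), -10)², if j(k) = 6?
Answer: 100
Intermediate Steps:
r(j(U), -10)² = (-10)² = 100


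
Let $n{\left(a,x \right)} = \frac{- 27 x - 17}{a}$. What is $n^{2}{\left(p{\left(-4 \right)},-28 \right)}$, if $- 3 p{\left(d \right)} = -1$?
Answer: $4915089$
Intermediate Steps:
$p{\left(d \right)} = \frac{1}{3}$ ($p{\left(d \right)} = \left(- \frac{1}{3}\right) \left(-1\right) = \frac{1}{3}$)
$n{\left(a,x \right)} = \frac{-17 - 27 x}{a}$
$n^{2}{\left(p{\left(-4 \right)},-28 \right)} = \left(\frac{1}{\frac{1}{3}} \left(-17 - -756\right)\right)^{2} = \left(3 \left(-17 + 756\right)\right)^{2} = \left(3 \cdot 739\right)^{2} = 2217^{2} = 4915089$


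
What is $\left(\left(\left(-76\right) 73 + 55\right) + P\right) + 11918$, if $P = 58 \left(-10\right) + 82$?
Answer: $5927$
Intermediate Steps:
$P = -498$ ($P = -580 + 82 = -498$)
$\left(\left(\left(-76\right) 73 + 55\right) + P\right) + 11918 = \left(\left(\left(-76\right) 73 + 55\right) - 498\right) + 11918 = \left(\left(-5548 + 55\right) - 498\right) + 11918 = \left(-5493 - 498\right) + 11918 = -5991 + 11918 = 5927$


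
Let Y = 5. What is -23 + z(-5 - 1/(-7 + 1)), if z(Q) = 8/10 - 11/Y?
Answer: -122/5 ≈ -24.400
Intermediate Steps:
z(Q) = -7/5 (z(Q) = 8/10 - 11/5 = 8*(1/10) - 11*1/5 = 4/5 - 11/5 = -7/5)
-23 + z(-5 - 1/(-7 + 1)) = -23 - 7/5 = -122/5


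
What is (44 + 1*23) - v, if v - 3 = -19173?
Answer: 19237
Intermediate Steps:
v = -19170 (v = 3 - 19173 = -19170)
(44 + 1*23) - v = (44 + 1*23) - 1*(-19170) = (44 + 23) + 19170 = 67 + 19170 = 19237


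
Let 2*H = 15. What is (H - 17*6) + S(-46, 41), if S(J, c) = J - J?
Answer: -189/2 ≈ -94.500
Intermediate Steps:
H = 15/2 (H = (½)*15 = 15/2 ≈ 7.5000)
S(J, c) = 0
(H - 17*6) + S(-46, 41) = (15/2 - 17*6) + 0 = (15/2 - 102) + 0 = -189/2 + 0 = -189/2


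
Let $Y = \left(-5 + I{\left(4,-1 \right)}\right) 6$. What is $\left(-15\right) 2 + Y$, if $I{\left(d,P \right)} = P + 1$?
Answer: $-60$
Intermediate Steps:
$I{\left(d,P \right)} = 1 + P$
$Y = -30$ ($Y = \left(-5 + \left(1 - 1\right)\right) 6 = \left(-5 + 0\right) 6 = \left(-5\right) 6 = -30$)
$\left(-15\right) 2 + Y = \left(-15\right) 2 - 30 = -30 - 30 = -60$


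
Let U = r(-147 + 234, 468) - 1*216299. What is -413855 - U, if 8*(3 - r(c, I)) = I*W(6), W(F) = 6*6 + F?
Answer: -195102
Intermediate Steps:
W(F) = 36 + F
r(c, I) = 3 - 21*I/4 (r(c, I) = 3 - I*(36 + 6)/8 = 3 - I*42/8 = 3 - 21*I/4)
U = -218753 (U = (3 - 21/4*468) - 1*216299 = (3 - 2457) - 216299 = -2454 - 216299 = -218753)
-413855 - U = -413855 - 1*(-218753) = -413855 + 218753 = -195102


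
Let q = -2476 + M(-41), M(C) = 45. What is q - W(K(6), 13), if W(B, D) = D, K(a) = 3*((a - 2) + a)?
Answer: -2444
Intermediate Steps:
K(a) = -6 + 6*a (K(a) = 3*((-2 + a) + a) = 3*(-2 + 2*a) = -6 + 6*a)
q = -2431 (q = -2476 + 45 = -2431)
q - W(K(6), 13) = -2431 - 1*13 = -2431 - 13 = -2444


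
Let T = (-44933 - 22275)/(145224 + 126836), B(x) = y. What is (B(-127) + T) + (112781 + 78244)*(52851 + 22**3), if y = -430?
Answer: 825014879483873/68015 ≈ 1.2130e+10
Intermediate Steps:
B(x) = -430
T = -16802/68015 (T = -67208/272060 = -67208*1/272060 = -16802/68015 ≈ -0.24703)
(B(-127) + T) + (112781 + 78244)*(52851 + 22**3) = (-430 - 16802/68015) + (112781 + 78244)*(52851 + 22**3) = -29263252/68015 + 191025*(52851 + 10648) = -29263252/68015 + 191025*63499 = -29263252/68015 + 12129896475 = 825014879483873/68015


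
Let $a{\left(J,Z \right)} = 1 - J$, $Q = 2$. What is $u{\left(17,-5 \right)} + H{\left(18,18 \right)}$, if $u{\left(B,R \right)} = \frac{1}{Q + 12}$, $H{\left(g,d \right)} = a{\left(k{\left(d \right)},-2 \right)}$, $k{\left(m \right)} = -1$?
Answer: $\frac{29}{14} \approx 2.0714$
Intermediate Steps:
$H{\left(g,d \right)} = 2$ ($H{\left(g,d \right)} = 1 - -1 = 1 + 1 = 2$)
$u{\left(B,R \right)} = \frac{1}{14}$ ($u{\left(B,R \right)} = \frac{1}{2 + 12} = \frac{1}{14}$)
$u{\left(17,-5 \right)} + H{\left(18,18 \right)} = \frac{1}{14} + 2 = \frac{29}{14}$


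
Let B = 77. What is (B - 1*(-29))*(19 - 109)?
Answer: -9540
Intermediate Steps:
(B - 1*(-29))*(19 - 109) = (77 - 1*(-29))*(19 - 109) = (77 + 29)*(-90) = 106*(-90) = -9540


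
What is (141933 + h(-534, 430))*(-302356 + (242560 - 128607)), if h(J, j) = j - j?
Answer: -26740602999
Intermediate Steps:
h(J, j) = 0
(141933 + h(-534, 430))*(-302356 + (242560 - 128607)) = (141933 + 0)*(-302356 + (242560 - 128607)) = 141933*(-302356 + 113953) = 141933*(-188403) = -26740602999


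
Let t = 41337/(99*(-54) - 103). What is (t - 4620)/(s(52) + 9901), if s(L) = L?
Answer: -25215717/54233897 ≈ -0.46494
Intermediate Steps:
t = -41337/5449 (t = 41337/(-5346 - 103) = 41337/(-5449) = 41337*(-1/5449) = -41337/5449 ≈ -7.5862)
(t - 4620)/(s(52) + 9901) = (-41337/5449 - 4620)/(52 + 9901) = -25215717/5449/9953 = -25215717/5449*1/9953 = -25215717/54233897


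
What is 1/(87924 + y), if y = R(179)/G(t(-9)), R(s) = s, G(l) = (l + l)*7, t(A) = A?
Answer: 126/11078245 ≈ 1.1374e-5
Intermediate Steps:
G(l) = 14*l (G(l) = (2*l)*7 = 14*l)
y = -179/126 (y = 179/((14*(-9))) = 179/(-126) = 179*(-1/126) = -179/126 ≈ -1.4206)
1/(87924 + y) = 1/(87924 - 179/126) = 1/(11078245/126) = 126/11078245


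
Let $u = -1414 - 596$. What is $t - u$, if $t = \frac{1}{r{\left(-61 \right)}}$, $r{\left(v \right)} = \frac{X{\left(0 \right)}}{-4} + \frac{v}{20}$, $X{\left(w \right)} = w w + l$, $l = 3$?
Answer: $\frac{38185}{19} \approx 2009.7$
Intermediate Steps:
$X{\left(w \right)} = 3 + w^{2}$ ($X{\left(w \right)} = w w + 3 = w^{2} + 3 = 3 + w^{2}$)
$u = -2010$
$r{\left(v \right)} = - \frac{3}{4} + \frac{v}{20}$ ($r{\left(v \right)} = \frac{3 + 0^{2}}{-4} + \frac{v}{20} = \left(3 + 0\right) \left(- \frac{1}{4}\right) + v \frac{1}{20} = 3 \left(- \frac{1}{4}\right) + \frac{v}{20} = - \frac{3}{4} + \frac{v}{20}$)
$t = - \frac{5}{19}$ ($t = \frac{1}{- \frac{3}{4} + \frac{1}{20} \left(-61\right)} = \frac{1}{- \frac{3}{4} - \frac{61}{20}} = \frac{1}{- \frac{19}{5}} = - \frac{5}{19} \approx -0.26316$)
$t - u = - \frac{5}{19} - -2010 = - \frac{5}{19} + 2010 = \frac{38185}{19}$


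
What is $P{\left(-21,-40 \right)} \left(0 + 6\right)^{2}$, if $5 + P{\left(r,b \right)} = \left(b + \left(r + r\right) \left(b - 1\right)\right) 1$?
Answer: $60372$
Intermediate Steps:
$P{\left(r,b \right)} = -5 + b + 2 r \left(-1 + b\right)$ ($P{\left(r,b \right)} = -5 + \left(b + \left(r + r\right) \left(b - 1\right)\right) 1 = -5 + \left(b + 2 r \left(-1 + b\right)\right) 1 = -5 + \left(b + 2 r \left(-1 + b\right)\right) = -5 + b + 2 r \left(-1 + b\right)$)
$P{\left(-21,-40 \right)} \left(0 + 6\right)^{2} = \left(-5 - 40 - -42 + 2 \left(-40\right) \left(-21\right)\right) \left(0 + 6\right)^{2} = \left(-5 - 40 + 42 + 1680\right) 6^{2} = 1677 \cdot 36 = 60372$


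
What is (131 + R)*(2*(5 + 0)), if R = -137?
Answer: -60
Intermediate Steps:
(131 + R)*(2*(5 + 0)) = (131 - 137)*(2*(5 + 0)) = -12*5 = -6*10 = -60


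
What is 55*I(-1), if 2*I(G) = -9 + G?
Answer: -275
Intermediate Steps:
I(G) = -9/2 + G/2 (I(G) = (-9 + G)/2 = -9/2 + G/2)
55*I(-1) = 55*(-9/2 + (½)*(-1)) = 55*(-9/2 - ½) = 55*(-5) = -275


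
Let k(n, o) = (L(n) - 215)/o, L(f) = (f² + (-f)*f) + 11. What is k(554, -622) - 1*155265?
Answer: -48287313/311 ≈ -1.5526e+5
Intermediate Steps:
L(f) = 11 (L(f) = (f² - f²) + 11 = 0 + 11 = 11)
k(n, o) = -204/o (k(n, o) = (11 - 215)/o = -204/o)
k(554, -622) - 1*155265 = -204/(-622) - 1*155265 = -204*(-1/622) - 155265 = 102/311 - 155265 = -48287313/311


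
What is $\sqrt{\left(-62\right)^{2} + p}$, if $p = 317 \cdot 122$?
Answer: $\sqrt{42518} \approx 206.2$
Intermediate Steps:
$p = 38674$
$\sqrt{\left(-62\right)^{2} + p} = \sqrt{\left(-62\right)^{2} + 38674} = \sqrt{3844 + 38674} = \sqrt{42518}$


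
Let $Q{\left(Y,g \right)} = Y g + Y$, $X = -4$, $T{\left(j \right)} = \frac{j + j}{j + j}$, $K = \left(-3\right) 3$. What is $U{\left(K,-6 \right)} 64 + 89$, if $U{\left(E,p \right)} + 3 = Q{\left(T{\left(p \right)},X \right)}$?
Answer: $-295$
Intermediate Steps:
$K = -9$
$T{\left(j \right)} = 1$ ($T{\left(j \right)} = \frac{2 j}{2 j} = 2 j \frac{1}{2 j} = 1$)
$Q{\left(Y,g \right)} = Y + Y g$
$U{\left(E,p \right)} = -6$ ($U{\left(E,p \right)} = -3 + 1 \left(1 - 4\right) = -3 + 1 \left(-3\right) = -3 - 3 = -6$)
$U{\left(K,-6 \right)} 64 + 89 = \left(-6\right) 64 + 89 = -384 + 89 = -295$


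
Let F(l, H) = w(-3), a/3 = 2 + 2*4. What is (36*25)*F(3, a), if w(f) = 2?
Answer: 1800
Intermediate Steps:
a = 30 (a = 3*(2 + 2*4) = 3*(2 + 8) = 3*10 = 30)
F(l, H) = 2
(36*25)*F(3, a) = (36*25)*2 = 900*2 = 1800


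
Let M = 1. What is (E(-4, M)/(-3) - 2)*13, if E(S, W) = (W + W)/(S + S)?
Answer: -299/12 ≈ -24.917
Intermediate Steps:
E(S, W) = W/S (E(S, W) = (2*W)/((2*S)) = (2*W)*(1/(2*S)) = W/S)
(E(-4, M)/(-3) - 2)*13 = ((1/(-4))/(-3) - 2)*13 = ((1*(-¼))*(-⅓) - 2)*13 = (-¼*(-⅓) - 2)*13 = (1/12 - 2)*13 = -23/12*13 = -299/12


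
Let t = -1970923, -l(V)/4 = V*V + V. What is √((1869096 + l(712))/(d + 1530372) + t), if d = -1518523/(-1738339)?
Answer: I*√13948681135465687448785104249555/2660306850631 ≈ 1403.9*I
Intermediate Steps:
l(V) = -4*V - 4*V² (l(V) = -4*(V*V + V) = -4*(V² + V) = -4*(V + V²) = -4*V - 4*V²)
d = 1518523/1738339 (d = -1518523*(-1/1738339) = 1518523/1738339 ≈ 0.87355)
√((1869096 + l(712))/(d + 1530372) + t) = √((1869096 - 4*712*(1 + 712))/(1518523/1738339 + 1530372) - 1970923) = √((1869096 - 4*712*713)/(2660306850631/1738339) - 1970923) = √((1869096 - 2030624)*(1738339/2660306850631) - 1970923) = √(-161528*1738339/2660306850631 - 1970923) = √(-280790421992/2660306850631 - 1970923) = √(-5243260239756624405/2660306850631) = I*√13948681135465687448785104249555/2660306850631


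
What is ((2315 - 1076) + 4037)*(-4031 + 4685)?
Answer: 3450504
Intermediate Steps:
((2315 - 1076) + 4037)*(-4031 + 4685) = (1239 + 4037)*654 = 5276*654 = 3450504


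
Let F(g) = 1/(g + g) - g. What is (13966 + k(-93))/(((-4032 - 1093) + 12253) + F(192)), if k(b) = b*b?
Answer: 1736832/532685 ≈ 3.2605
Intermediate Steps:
k(b) = b**2
F(g) = 1/(2*g) - g
(13966 + k(-93))/(((-4032 - 1093) + 12253) + F(192)) = (13966 + (-93)**2)/(((-4032 - 1093) + 12253) + ((1/2)/192 - 1*192)) = (13966 + 8649)/((-5125 + 12253) + ((1/2)*(1/192) - 192)) = 22615/(7128 + (1/384 - 192)) = 22615/(7128 - 73727/384) = 22615/(2663425/384) = 22615*(384/2663425) = 1736832/532685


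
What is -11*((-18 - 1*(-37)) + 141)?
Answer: -1760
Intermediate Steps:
-11*((-18 - 1*(-37)) + 141) = -11*((-18 + 37) + 141) = -11*(19 + 141) = -11*160 = -1760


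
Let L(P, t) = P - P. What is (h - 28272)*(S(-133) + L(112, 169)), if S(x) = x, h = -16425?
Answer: 5944701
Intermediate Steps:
L(P, t) = 0
(h - 28272)*(S(-133) + L(112, 169)) = (-16425 - 28272)*(-133 + 0) = -44697*(-133) = 5944701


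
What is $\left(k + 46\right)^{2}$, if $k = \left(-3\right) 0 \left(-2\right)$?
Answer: $2116$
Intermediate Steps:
$k = 0$ ($k = 0 \left(-2\right) = 0$)
$\left(k + 46\right)^{2} = \left(0 + 46\right)^{2} = 46^{2} = 2116$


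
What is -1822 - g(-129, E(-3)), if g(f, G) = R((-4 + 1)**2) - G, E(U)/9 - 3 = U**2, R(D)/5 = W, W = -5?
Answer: -1689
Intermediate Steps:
R(D) = -25 (R(D) = 5*(-5) = -25)
E(U) = 27 + 9*U**2
g(f, G) = -25 - G
-1822 - g(-129, E(-3)) = -1822 - (-25 - (27 + 9*(-3)**2)) = -1822 - (-25 - (27 + 9*9)) = -1822 - (-25 - (27 + 81)) = -1822 - (-25 - 1*108) = -1822 - (-25 - 108) = -1822 - 1*(-133) = -1822 + 133 = -1689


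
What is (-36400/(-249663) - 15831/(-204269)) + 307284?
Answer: 15671007220158101/50998411347 ≈ 3.0728e+5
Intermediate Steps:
(-36400/(-249663) - 15831/(-204269)) + 307284 = (-36400*(-1/249663) - 15831*(-1/204269)) + 307284 = (36400/249663 + 15831/204269) + 307284 = 11387806553/50998411347 + 307284 = 15671007220158101/50998411347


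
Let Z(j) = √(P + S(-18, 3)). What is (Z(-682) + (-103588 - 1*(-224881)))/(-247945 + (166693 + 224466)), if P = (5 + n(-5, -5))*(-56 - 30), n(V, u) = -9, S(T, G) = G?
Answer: 40431/47738 + √347/143214 ≈ 0.84706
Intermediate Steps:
P = 344 (P = (5 - 9)*(-56 - 30) = -4*(-86) = 344)
Z(j) = √347 (Z(j) = √(344 + 3) = √347)
(Z(-682) + (-103588 - 1*(-224881)))/(-247945 + (166693 + 224466)) = (√347 + (-103588 - 1*(-224881)))/(-247945 + (166693 + 224466)) = (√347 + (-103588 + 224881))/(-247945 + 391159) = (√347 + 121293)/143214 = (121293 + √347)*(1/143214) = 40431/47738 + √347/143214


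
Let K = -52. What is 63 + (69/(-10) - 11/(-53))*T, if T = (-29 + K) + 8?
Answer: 292321/530 ≈ 551.55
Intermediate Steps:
T = -73 (T = (-29 - 52) + 8 = -81 + 8 = -73)
63 + (69/(-10) - 11/(-53))*T = 63 + (69/(-10) - 11/(-53))*(-73) = 63 + (69*(-⅒) - 11*(-1/53))*(-73) = 63 + (-69/10 + 11/53)*(-73) = 63 - 3547/530*(-73) = 63 + 258931/530 = 292321/530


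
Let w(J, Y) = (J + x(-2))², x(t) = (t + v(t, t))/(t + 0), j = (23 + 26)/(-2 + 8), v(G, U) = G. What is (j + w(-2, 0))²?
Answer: 2401/36 ≈ 66.694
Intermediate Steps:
j = 49/6 ≈ 8.1667
x(t) = 2 (x(t) = (t + t)/(t + 0) = (2*t)/t = 2)
w(J, Y) = (2 + J)² (w(J, Y) = (J + 2)² = (2 + J)²)
(j + w(-2, 0))² = (49/6 + (2 - 2)²)² = (49/6 + 0²)² = (49/6 + 0)² = (49/6)² = 2401/36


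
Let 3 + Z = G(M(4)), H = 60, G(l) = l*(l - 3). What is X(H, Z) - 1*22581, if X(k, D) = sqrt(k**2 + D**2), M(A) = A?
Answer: -22581 + sqrt(3601) ≈ -22521.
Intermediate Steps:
G(l) = l*(-3 + l)
Z = 1 (Z = -3 + 4*(-3 + 4) = -3 + 4*1 = -3 + 4 = 1)
X(k, D) = sqrt(D**2 + k**2)
X(H, Z) - 1*22581 = sqrt(1**2 + 60**2) - 1*22581 = sqrt(1 + 3600) - 22581 = sqrt(3601) - 22581 = -22581 + sqrt(3601)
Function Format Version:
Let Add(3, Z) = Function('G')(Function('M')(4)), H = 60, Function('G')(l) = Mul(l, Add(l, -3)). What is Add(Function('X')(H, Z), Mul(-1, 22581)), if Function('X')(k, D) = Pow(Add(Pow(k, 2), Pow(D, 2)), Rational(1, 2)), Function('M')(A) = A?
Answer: Add(-22581, Pow(3601, Rational(1, 2))) ≈ -22521.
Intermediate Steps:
Function('G')(l) = Mul(l, Add(-3, l))
Z = 1 (Z = Add(-3, Mul(4, Add(-3, 4))) = Add(-3, Mul(4, 1)) = Add(-3, 4) = 1)
Function('X')(k, D) = Pow(Add(Pow(D, 2), Pow(k, 2)), Rational(1, 2))
Add(Function('X')(H, Z), Mul(-1, 22581)) = Add(Pow(Add(Pow(1, 2), Pow(60, 2)), Rational(1, 2)), Mul(-1, 22581)) = Add(Pow(Add(1, 3600), Rational(1, 2)), -22581) = Add(Pow(3601, Rational(1, 2)), -22581) = Add(-22581, Pow(3601, Rational(1, 2)))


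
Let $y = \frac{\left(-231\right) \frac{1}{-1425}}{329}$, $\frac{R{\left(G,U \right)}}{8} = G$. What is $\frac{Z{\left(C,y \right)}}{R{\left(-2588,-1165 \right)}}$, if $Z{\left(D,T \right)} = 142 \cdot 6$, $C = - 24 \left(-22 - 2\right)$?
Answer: $- \frac{213}{5176} \approx -0.041151$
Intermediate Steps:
$R{\left(G,U \right)} = 8 G$
$y = \frac{11}{22325}$ ($y = \left(-231\right) \left(- \frac{1}{1425}\right) \frac{1}{329} = \frac{77}{475} \cdot \frac{1}{329} = \frac{11}{22325} \approx 0.00049272$)
$C = 576$ ($C = \left(-24\right) \left(-24\right) = 576$)
$Z{\left(D,T \right)} = 852$
$\frac{Z{\left(C,y \right)}}{R{\left(-2588,-1165 \right)}} = \frac{852}{8 \left(-2588\right)} = \frac{852}{-20704} = 852 \left(- \frac{1}{20704}\right) = - \frac{213}{5176}$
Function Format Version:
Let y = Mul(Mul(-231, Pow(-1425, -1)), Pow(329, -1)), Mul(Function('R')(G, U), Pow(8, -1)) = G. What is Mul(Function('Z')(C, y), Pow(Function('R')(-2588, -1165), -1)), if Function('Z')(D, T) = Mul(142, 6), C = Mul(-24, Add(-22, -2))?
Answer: Rational(-213, 5176) ≈ -0.041151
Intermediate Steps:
Function('R')(G, U) = Mul(8, G)
y = Rational(11, 22325) (y = Mul(Mul(-231, Rational(-1, 1425)), Rational(1, 329)) = Mul(Rational(77, 475), Rational(1, 329)) = Rational(11, 22325) ≈ 0.00049272)
C = 576 (C = Mul(-24, -24) = 576)
Function('Z')(D, T) = 852
Mul(Function('Z')(C, y), Pow(Function('R')(-2588, -1165), -1)) = Mul(852, Pow(Mul(8, -2588), -1)) = Mul(852, Pow(-20704, -1)) = Mul(852, Rational(-1, 20704)) = Rational(-213, 5176)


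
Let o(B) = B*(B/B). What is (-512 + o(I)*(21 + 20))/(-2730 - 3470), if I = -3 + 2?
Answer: 553/6200 ≈ 0.089194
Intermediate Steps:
I = -1
o(B) = B (o(B) = B*1 = B)
(-512 + o(I)*(21 + 20))/(-2730 - 3470) = (-512 - (21 + 20))/(-2730 - 3470) = (-512 - 1*41)/(-6200) = (-512 - 41)*(-1/6200) = -553*(-1/6200) = 553/6200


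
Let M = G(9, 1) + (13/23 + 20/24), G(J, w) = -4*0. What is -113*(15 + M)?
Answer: -255719/138 ≈ -1853.0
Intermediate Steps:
G(J, w) = 0
M = 193/138 (M = 0 + (13/23 + 20/24) = 0 + (13*(1/23) + 20*(1/24)) = 0 + (13/23 + ⅚) = 0 + 193/138 = 193/138 ≈ 1.3986)
-113*(15 + M) = -113*(15 + 193/138) = -113*2263/138 = -255719/138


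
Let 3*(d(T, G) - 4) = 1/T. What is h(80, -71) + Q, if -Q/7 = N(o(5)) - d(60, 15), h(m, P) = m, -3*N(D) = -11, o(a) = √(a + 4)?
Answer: 14827/180 ≈ 82.372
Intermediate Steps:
o(a) = √(4 + a)
N(D) = 11/3 (N(D) = -⅓*(-11) = 11/3)
d(T, G) = 4 + 1/(3*T)
Q = 427/180 (Q = -7*(11/3 - (4 + (⅓)/60)) = -7*(11/3 - (4 + (⅓)*(1/60))) = -7*(11/3 - (4 + 1/180)) = -7*(11/3 - 1*721/180) = -7*(11/3 - 721/180) = -7*(-61/180) = 427/180 ≈ 2.3722)
h(80, -71) + Q = 80 + 427/180 = 14827/180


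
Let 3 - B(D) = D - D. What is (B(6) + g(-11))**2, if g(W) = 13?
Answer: 256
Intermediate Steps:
B(D) = 3 (B(D) = 3 - (D - D) = 3 - 1*0 = 3 + 0 = 3)
(B(6) + g(-11))**2 = (3 + 13)**2 = 16**2 = 256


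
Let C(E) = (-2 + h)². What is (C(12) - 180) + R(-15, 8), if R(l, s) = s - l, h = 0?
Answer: -153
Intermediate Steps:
C(E) = 4 (C(E) = (-2 + 0)² = (-2)² = 4)
(C(12) - 180) + R(-15, 8) = (4 - 180) + (8 - 1*(-15)) = -176 + (8 + 15) = -176 + 23 = -153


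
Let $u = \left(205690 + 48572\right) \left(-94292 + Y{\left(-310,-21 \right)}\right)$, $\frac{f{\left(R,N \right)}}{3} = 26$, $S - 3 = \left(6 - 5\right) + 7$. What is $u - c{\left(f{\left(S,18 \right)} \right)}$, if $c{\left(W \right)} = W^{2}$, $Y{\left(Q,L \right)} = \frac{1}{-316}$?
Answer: $- \frac{3788030944035}{158} \approx -2.3975 \cdot 10^{10}$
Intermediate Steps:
$Y{\left(Q,L \right)} = - \frac{1}{316}$
$S = 11$ ($S = 3 + \left(\left(6 - 5\right) + 7\right) = 3 + \left(1 + 7\right) = 3 + 8 = 11$)
$f{\left(R,N \right)} = 78$ ($f{\left(R,N \right)} = 3 \cdot 26 = 78$)
$u = - \frac{3788029982763}{158}$ ($u = \left(205690 + 48572\right) \left(-94292 - \frac{1}{316}\right) = 254262 \left(- \frac{29796273}{316}\right) = - \frac{3788029982763}{158} \approx -2.3975 \cdot 10^{10}$)
$u - c{\left(f{\left(S,18 \right)} \right)} = - \frac{3788029982763}{158} - 78^{2} = - \frac{3788029982763}{158} - 6084 = - \frac{3788030944035}{158}$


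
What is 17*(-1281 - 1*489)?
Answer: -30090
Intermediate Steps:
17*(-1281 - 1*489) = 17*(-1281 - 489) = 17*(-1770) = -30090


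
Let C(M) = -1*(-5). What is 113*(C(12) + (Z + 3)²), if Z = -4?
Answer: 678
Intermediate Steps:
C(M) = 5
113*(C(12) + (Z + 3)²) = 113*(5 + (-4 + 3)²) = 113*(5 + (-1)²) = 113*(5 + 1) = 113*6 = 678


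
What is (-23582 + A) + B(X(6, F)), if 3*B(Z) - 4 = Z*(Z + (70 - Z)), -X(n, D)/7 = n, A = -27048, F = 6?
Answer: -154826/3 ≈ -51609.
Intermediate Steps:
X(n, D) = -7*n
B(Z) = 4/3 + 70*Z/3 (B(Z) = 4/3 + (Z*(Z + (70 - Z)))/3 = 4/3 + (Z*70)/3 = 4/3 + (70*Z)/3 = 4/3 + 70*Z/3)
(-23582 + A) + B(X(6, F)) = (-23582 - 27048) + (4/3 + 70*(-7*6)/3) = -50630 + (4/3 + (70/3)*(-42)) = -50630 + (4/3 - 980) = -50630 - 2936/3 = -154826/3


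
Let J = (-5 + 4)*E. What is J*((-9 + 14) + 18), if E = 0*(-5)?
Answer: 0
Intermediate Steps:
E = 0
J = 0 (J = (-5 + 4)*0 = -1*0 = 0)
J*((-9 + 14) + 18) = 0*((-9 + 14) + 18) = 0*(5 + 18) = 0*23 = 0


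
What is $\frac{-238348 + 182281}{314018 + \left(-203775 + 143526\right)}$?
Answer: $- \frac{56067}{253769} \approx -0.22094$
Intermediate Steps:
$\frac{-238348 + 182281}{314018 + \left(-203775 + 143526\right)} = - \frac{56067}{314018 - 60249} = - \frac{56067}{253769}$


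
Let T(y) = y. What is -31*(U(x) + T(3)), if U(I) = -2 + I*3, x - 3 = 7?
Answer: -961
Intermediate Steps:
x = 10 (x = 3 + 7 = 10)
U(I) = -2 + 3*I
-31*(U(x) + T(3)) = -31*((-2 + 3*10) + 3) = -31*((-2 + 30) + 3) = -31*(28 + 3) = -31*31 = -961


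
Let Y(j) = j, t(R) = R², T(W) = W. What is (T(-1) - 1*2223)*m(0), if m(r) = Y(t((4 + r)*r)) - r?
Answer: 0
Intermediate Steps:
m(r) = -r + r²*(4 + r)² (m(r) = ((4 + r)*r)² - r = (r*(4 + r))² - r = r²*(4 + r)² - r = -r + r²*(4 + r)²)
(T(-1) - 1*2223)*m(0) = (-1 - 1*2223)*(0*(-1 + 0*(4 + 0)²)) = (-1 - 2223)*(0*(-1 + 0*4²)) = -0*(-1 + 0*16) = -0*(-1 + 0) = -0*(-1) = -2224*0 = 0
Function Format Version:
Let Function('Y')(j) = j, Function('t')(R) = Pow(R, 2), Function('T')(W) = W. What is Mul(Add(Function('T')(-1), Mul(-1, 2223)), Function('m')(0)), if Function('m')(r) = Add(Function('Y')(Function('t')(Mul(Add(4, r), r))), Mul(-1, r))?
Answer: 0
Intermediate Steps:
Function('m')(r) = Add(Mul(-1, r), Mul(Pow(r, 2), Pow(Add(4, r), 2))) (Function('m')(r) = Add(Pow(Mul(Add(4, r), r), 2), Mul(-1, r)) = Add(Pow(Mul(r, Add(4, r)), 2), Mul(-1, r)) = Add(Mul(Pow(r, 2), Pow(Add(4, r), 2)), Mul(-1, r)) = Add(Mul(-1, r), Mul(Pow(r, 2), Pow(Add(4, r), 2))))
Mul(Add(Function('T')(-1), Mul(-1, 2223)), Function('m')(0)) = Mul(Add(-1, Mul(-1, 2223)), Mul(0, Add(-1, Mul(0, Pow(Add(4, 0), 2))))) = Mul(Add(-1, -2223), Mul(0, Add(-1, Mul(0, Pow(4, 2))))) = Mul(-2224, Mul(0, Add(-1, Mul(0, 16)))) = Mul(-2224, Mul(0, Add(-1, 0))) = Mul(-2224, Mul(0, -1)) = Mul(-2224, 0) = 0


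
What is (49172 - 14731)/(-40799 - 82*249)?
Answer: -34441/61217 ≈ -0.56260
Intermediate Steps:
(49172 - 14731)/(-40799 - 82*249) = 34441/(-40799 - 20418) = 34441/(-61217) = 34441*(-1/61217) = -34441/61217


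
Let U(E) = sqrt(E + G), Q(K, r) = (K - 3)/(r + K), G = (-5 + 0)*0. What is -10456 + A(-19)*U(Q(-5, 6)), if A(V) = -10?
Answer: -10456 - 20*I*sqrt(2) ≈ -10456.0 - 28.284*I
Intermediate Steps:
G = 0 (G = -5*0 = 0)
Q(K, r) = (-3 + K)/(K + r)
U(E) = sqrt(E) (U(E) = sqrt(E + 0) = sqrt(E))
-10456 + A(-19)*U(Q(-5, 6)) = -10456 - 10*sqrt(-3 - 5)/sqrt(-5 + 6) = -10456 - 10*sqrt(-8) = -10456 - 10*2*I*sqrt(2) = -10456 - 20*I*sqrt(2)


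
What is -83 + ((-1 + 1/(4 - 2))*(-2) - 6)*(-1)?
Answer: -78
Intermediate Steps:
-83 + ((-1 + 1/(4 - 2))*(-2) - 6)*(-1) = -83 + ((-1 + 1/2)*(-2) - 6)*(-1) = -83 + (-1/2*(-2) - 6)*(-1) = -83 + (1 - 6)*(-1) = -83 - 5*(-1) = -83 + 5 = -78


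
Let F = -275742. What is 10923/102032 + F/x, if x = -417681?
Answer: 3632981923/4735203088 ≈ 0.76723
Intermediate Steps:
10923/102032 + F/x = 10923/102032 - 275742/(-417681) = 10923*(1/102032) - 275742*(-1/417681) = 10923/102032 + 30638/46409 = 3632981923/4735203088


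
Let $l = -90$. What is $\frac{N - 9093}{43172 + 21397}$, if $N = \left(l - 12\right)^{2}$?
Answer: $\frac{437}{21523} \approx 0.020304$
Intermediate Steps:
$N = 10404$ ($N = \left(-90 - 12\right)^{2} = \left(-102\right)^{2} = 10404$)
$\frac{N - 9093}{43172 + 21397} = \frac{10404 - 9093}{43172 + 21397} = \frac{1311}{64569} = 1311 \cdot \frac{1}{64569} = \frac{437}{21523}$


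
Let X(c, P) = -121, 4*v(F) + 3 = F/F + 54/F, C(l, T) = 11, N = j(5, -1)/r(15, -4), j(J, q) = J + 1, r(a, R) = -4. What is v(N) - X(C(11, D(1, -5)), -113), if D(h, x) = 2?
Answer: 223/2 ≈ 111.50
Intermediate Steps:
j(J, q) = 1 + J
N = -3/2 (N = (1 + 5)/(-4) = 6*(-¼) = -3/2 ≈ -1.5000)
v(F) = -½ + 27/(2*F) (v(F) = -¾ + (F/F + 54/F)/4 = -¾ + (1 + 54/F)/4 = -¾ + (¼ + 27/(2*F)) = -½ + 27/(2*F))
v(N) - X(C(11, D(1, -5)), -113) = (27 - 1*(-3/2))/(2*(-3/2)) - 1*(-121) = (½)*(-⅔)*(27 + 3/2) + 121 = (½)*(-⅔)*(57/2) + 121 = -19/2 + 121 = 223/2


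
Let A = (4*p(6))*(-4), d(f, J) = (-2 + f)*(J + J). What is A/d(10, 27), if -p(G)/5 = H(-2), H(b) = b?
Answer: -10/27 ≈ -0.37037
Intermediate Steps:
p(G) = 10 (p(G) = -5*(-2) = 10)
d(f, J) = 2*J*(-2 + f) (d(f, J) = (-2 + f)*(2*J) = 2*J*(-2 + f))
A = -160 (A = (4*10)*(-4) = 40*(-4) = -160)
A/d(10, 27) = -160*1/(54*(-2 + 10)) = -160/(2*27*8) = -160/432 = -160*1/432 = -10/27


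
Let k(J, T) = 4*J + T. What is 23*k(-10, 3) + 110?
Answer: -741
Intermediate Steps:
k(J, T) = T + 4*J
23*k(-10, 3) + 110 = 23*(3 + 4*(-10)) + 110 = 23*(3 - 40) + 110 = 23*(-37) + 110 = -851 + 110 = -741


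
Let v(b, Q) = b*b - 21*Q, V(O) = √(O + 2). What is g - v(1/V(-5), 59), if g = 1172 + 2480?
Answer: 14674/3 ≈ 4891.3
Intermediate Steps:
V(O) = √(2 + O)
g = 3652
v(b, Q) = b² - 21*Q
g - v(1/V(-5), 59) = 3652 - ((1/(√(2 - 5)))² - 21*59) = 3652 - ((1/(√(-3)))² - 1239) = 3652 - ((1/(I*√3))² - 1239) = 3652 - ((-I*√3/3)² - 1239) = 3652 - (-⅓ - 1239) = 3652 - 1*(-3718/3) = 3652 + 3718/3 = 14674/3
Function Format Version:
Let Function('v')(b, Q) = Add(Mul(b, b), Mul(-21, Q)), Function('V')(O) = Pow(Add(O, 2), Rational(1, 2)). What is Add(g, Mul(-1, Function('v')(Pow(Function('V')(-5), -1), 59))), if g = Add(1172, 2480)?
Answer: Rational(14674, 3) ≈ 4891.3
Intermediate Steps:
Function('V')(O) = Pow(Add(2, O), Rational(1, 2))
g = 3652
Function('v')(b, Q) = Add(Pow(b, 2), Mul(-21, Q))
Add(g, Mul(-1, Function('v')(Pow(Function('V')(-5), -1), 59))) = Add(3652, Mul(-1, Add(Pow(Pow(Pow(Add(2, -5), Rational(1, 2)), -1), 2), Mul(-21, 59)))) = Add(3652, Mul(-1, Add(Pow(Pow(Pow(-3, Rational(1, 2)), -1), 2), -1239))) = Add(3652, Mul(-1, Add(Pow(Pow(Mul(I, Pow(3, Rational(1, 2))), -1), 2), -1239))) = Add(3652, Mul(-1, Add(Pow(Mul(Rational(-1, 3), I, Pow(3, Rational(1, 2))), 2), -1239))) = Add(3652, Mul(-1, Add(Rational(-1, 3), -1239))) = Add(3652, Mul(-1, Rational(-3718, 3))) = Add(3652, Rational(3718, 3)) = Rational(14674, 3)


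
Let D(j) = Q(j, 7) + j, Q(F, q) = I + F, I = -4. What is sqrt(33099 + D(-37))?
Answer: 3*sqrt(3669) ≈ 181.72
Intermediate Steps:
Q(F, q) = -4 + F
D(j) = -4 + 2*j (D(j) = (-4 + j) + j = -4 + 2*j)
sqrt(33099 + D(-37)) = sqrt(33099 + (-4 + 2*(-37))) = sqrt(33099 + (-4 - 74)) = sqrt(33099 - 78) = sqrt(33021) = 3*sqrt(3669)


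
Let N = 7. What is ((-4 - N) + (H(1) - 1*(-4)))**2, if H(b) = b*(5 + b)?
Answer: 1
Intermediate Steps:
((-4 - N) + (H(1) - 1*(-4)))**2 = ((-4 - 1*7) + (1*(5 + 1) - 1*(-4)))**2 = ((-4 - 7) + (1*6 + 4))**2 = (-11 + (6 + 4))**2 = (-11 + 10)**2 = (-1)**2 = 1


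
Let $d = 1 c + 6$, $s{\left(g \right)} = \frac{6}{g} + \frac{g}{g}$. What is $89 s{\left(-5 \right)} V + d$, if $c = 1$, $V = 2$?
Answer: $- \frac{143}{5} \approx -28.6$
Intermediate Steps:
$s{\left(g \right)} = 1 + \frac{6}{g}$ ($s{\left(g \right)} = \frac{6}{g} + 1 = 1 + \frac{6}{g}$)
$d = 7$ ($d = 1 \cdot 1 + 6 = 1 + 6 = 7$)
$89 s{\left(-5 \right)} V + d = 89 \frac{6 - 5}{-5} \cdot 2 + 7 = 89 \left(- \frac{1}{5}\right) 1 \cdot 2 + 7 = 89 \left(\left(- \frac{1}{5}\right) 2\right) + 7 = 89 \left(- \frac{2}{5}\right) + 7 = - \frac{178}{5} + 7 = - \frac{143}{5}$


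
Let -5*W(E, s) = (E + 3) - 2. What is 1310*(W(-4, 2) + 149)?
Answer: 195976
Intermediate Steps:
W(E, s) = -⅕ - E/5 (W(E, s) = -((E + 3) - 2)/5 = -((3 + E) - 2)/5 = -(1 + E)/5 = -⅕ - E/5)
1310*(W(-4, 2) + 149) = 1310*((-⅕ - ⅕*(-4)) + 149) = 1310*((-⅕ + ⅘) + 149) = 1310*(⅗ + 149) = 1310*(748/5) = 195976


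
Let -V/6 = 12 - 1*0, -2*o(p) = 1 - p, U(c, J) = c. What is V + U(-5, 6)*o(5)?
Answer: -82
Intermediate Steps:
o(p) = -½ + p/2 (o(p) = -(1 - p)/2 = -½ + p/2)
V = -72 (V = -6*(12 - 1*0) = -6*(12 + 0) = -6*12 = -72)
V + U(-5, 6)*o(5) = -72 - 5*(-½ + (½)*5) = -72 - 5*(-½ + 5/2) = -72 - 5*2 = -72 - 10 = -82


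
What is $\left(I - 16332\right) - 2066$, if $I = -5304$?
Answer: $-23702$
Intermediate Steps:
$\left(I - 16332\right) - 2066 = \left(-5304 - 16332\right) - 2066 = -21636 - 2066 = -23702$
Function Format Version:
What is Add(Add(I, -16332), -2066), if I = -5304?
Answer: -23702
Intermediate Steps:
Add(Add(I, -16332), -2066) = Add(Add(-5304, -16332), -2066) = Add(-21636, -2066) = -23702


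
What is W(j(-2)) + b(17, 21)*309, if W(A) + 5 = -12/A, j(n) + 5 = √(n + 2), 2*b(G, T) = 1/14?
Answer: 1181/140 ≈ 8.4357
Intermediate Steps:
b(G, T) = 1/28 (b(G, T) = (½)/14 = (½)*(1/14) = 1/28)
j(n) = -5 + √(2 + n) (j(n) = -5 + √(n + 2) = -5 + √(2 + n))
W(A) = -5 - 12/A
W(j(-2)) + b(17, 21)*309 = (-5 - 12/(-5 + √(2 - 2))) + (1/28)*309 = (-5 - 12/(-5 + √0)) + 309/28 = (-5 - 12/(-5 + 0)) + 309/28 = (-5 - 12/(-5)) + 309/28 = (-5 - 12*(-⅕)) + 309/28 = (-5 + 12/5) + 309/28 = -13/5 + 309/28 = 1181/140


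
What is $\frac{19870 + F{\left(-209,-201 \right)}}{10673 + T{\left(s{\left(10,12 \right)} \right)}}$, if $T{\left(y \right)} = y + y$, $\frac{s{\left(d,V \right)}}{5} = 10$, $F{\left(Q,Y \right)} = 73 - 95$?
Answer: $\frac{6616}{3591} \approx 1.8424$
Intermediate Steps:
$F{\left(Q,Y \right)} = -22$ ($F{\left(Q,Y \right)} = 73 - 95 = -22$)
$s{\left(d,V \right)} = 50$ ($s{\left(d,V \right)} = 5 \cdot 10 = 50$)
$T{\left(y \right)} = 2 y$
$\frac{19870 + F{\left(-209,-201 \right)}}{10673 + T{\left(s{\left(10,12 \right)} \right)}} = \frac{19870 - 22}{10673 + 2 \cdot 50} = \frac{19848}{10673 + 100} = \frac{19848}{10773} = 19848 \cdot \frac{1}{10773} = \frac{6616}{3591}$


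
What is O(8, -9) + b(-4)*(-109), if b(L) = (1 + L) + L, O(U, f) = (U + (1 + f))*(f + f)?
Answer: 763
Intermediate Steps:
O(U, f) = 2*f*(1 + U + f) (O(U, f) = (1 + U + f)*(2*f) = 2*f*(1 + U + f))
b(L) = 1 + 2*L
O(8, -9) + b(-4)*(-109) = 2*(-9)*(1 + 8 - 9) + (1 + 2*(-4))*(-109) = 2*(-9)*0 + (1 - 8)*(-109) = 0 - 7*(-109) = 0 + 763 = 763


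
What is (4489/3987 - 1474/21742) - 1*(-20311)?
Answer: 880378974047/43342677 ≈ 20312.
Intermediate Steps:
(4489/3987 - 1474/21742) - 1*(-20311) = (4489*(1/3987) - 1474*1/21742) + 20311 = (4489/3987 - 737/10871) + 20311 = 45861500/43342677 + 20311 = 880378974047/43342677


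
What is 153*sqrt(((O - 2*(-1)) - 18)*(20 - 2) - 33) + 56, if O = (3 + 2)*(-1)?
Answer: 56 + 153*I*sqrt(411) ≈ 56.0 + 3101.8*I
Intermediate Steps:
O = -5 (O = 5*(-1) = -5)
153*sqrt(((O - 2*(-1)) - 18)*(20 - 2) - 33) + 56 = 153*sqrt(((-5 - 2*(-1)) - 18)*(20 - 2) - 33) + 56 = 153*sqrt(((-5 + 2) - 18)*18 - 33) + 56 = 153*sqrt((-3 - 18)*18 - 33) + 56 = 153*sqrt(-21*18 - 33) + 56 = 153*sqrt(-378 - 33) + 56 = 153*sqrt(-411) + 56 = 153*(I*sqrt(411)) + 56 = 153*I*sqrt(411) + 56 = 56 + 153*I*sqrt(411)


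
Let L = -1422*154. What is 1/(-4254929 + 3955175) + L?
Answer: -65642528953/299754 ≈ -2.1899e+5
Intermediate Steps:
L = -218988
1/(-4254929 + 3955175) + L = 1/(-4254929 + 3955175) - 218988 = 1/(-299754) - 218988 = -1/299754 - 218988 = -65642528953/299754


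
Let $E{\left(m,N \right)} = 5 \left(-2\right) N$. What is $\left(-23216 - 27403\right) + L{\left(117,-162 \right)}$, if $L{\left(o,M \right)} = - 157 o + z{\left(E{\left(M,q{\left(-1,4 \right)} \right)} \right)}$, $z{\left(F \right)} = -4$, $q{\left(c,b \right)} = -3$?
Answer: $-68992$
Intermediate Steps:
$E{\left(m,N \right)} = - 10 N$
$L{\left(o,M \right)} = -4 - 157 o$ ($L{\left(o,M \right)} = - 157 o - 4 = -4 - 157 o$)
$\left(-23216 - 27403\right) + L{\left(117,-162 \right)} = \left(-23216 - 27403\right) - 18373 = -50619 - 18373 = -68992$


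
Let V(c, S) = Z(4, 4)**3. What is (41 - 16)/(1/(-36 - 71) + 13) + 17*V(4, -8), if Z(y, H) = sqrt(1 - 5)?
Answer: 535/278 - 136*I ≈ 1.9245 - 136.0*I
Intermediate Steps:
Z(y, H) = 2*I (Z(y, H) = sqrt(-4) = 2*I)
V(c, S) = -8*I (V(c, S) = (2*I)**3 = -8*I)
(41 - 16)/(1/(-36 - 71) + 13) + 17*V(4, -8) = (41 - 16)/(1/(-36 - 71) + 13) + 17*(-8*I) = 25/(1/(-107) + 13) - 136*I = 25/(-1/107 + 13) - 136*I = 25/(1390/107) - 136*I = 25*(107/1390) - 136*I = 535/278 - 136*I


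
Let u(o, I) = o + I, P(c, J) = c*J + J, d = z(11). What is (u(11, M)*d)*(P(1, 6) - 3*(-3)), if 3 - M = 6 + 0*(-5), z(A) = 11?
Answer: 1848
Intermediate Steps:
d = 11
P(c, J) = J + J*c (P(c, J) = J*c + J = J + J*c)
M = -3 (M = 3 - (6 + 0*(-5)) = 3 - (6 + 0) = 3 - 1*6 = 3 - 6 = -3)
u(o, I) = I + o
(u(11, M)*d)*(P(1, 6) - 3*(-3)) = ((-3 + 11)*11)*(6*(1 + 1) - 3*(-3)) = (8*11)*(6*2 + 9) = 88*(12 + 9) = 88*21 = 1848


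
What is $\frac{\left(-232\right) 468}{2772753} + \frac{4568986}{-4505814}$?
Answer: $- \frac{2192982149887}{2082251547657} \approx -1.0532$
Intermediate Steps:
$\frac{\left(-232\right) 468}{2772753} + \frac{4568986}{-4505814} = \left(-108576\right) \frac{1}{2772753} + 4568986 \left(- \frac{1}{4505814}\right) = - \frac{36192}{924251} - \frac{2284493}{2252907} = - \frac{2192982149887}{2082251547657}$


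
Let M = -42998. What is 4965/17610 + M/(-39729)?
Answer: 63629951/46641846 ≈ 1.3642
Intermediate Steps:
4965/17610 + M/(-39729) = 4965/17610 - 42998/(-39729) = 4965*(1/17610) - 42998*(-1/39729) = 331/1174 + 42998/39729 = 63629951/46641846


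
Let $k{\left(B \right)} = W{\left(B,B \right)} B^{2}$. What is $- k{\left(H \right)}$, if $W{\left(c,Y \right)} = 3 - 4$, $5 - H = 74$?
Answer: $4761$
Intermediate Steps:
$H = -69$ ($H = 5 - 74 = -69$)
$W{\left(c,Y \right)} = -1$
$k{\left(B \right)} = - B^{2}$
$- k{\left(H \right)} = - \left(-1\right) \left(-69\right)^{2} = - \left(-1\right) 4761 = \left(-1\right) \left(-4761\right) = 4761$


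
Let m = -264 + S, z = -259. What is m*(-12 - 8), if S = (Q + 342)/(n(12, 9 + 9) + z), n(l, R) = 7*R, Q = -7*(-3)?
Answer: 709500/133 ≈ 5334.6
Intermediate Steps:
Q = 21
S = -363/133 (S = (21 + 342)/(7*(9 + 9) - 259) = 363/(7*18 - 259) = 363/(126 - 259) = 363/(-133) = 363*(-1/133) = -363/133 ≈ -2.7293)
m = -35475/133 (m = -264 - 363/133 = -35475/133 ≈ -266.73)
m*(-12 - 8) = -35475*(-12 - 8)/133 = -35475/133*(-20) = 709500/133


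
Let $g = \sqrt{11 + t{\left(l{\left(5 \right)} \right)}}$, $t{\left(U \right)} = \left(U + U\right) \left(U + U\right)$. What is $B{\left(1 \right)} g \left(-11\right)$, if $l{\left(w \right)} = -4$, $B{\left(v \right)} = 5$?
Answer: $- 275 \sqrt{3} \approx -476.31$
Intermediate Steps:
$t{\left(U \right)} = 4 U^{2}$ ($t{\left(U \right)} = 2 U 2 U = 4 U^{2}$)
$g = 5 \sqrt{3}$ ($g = \sqrt{11 + 4 \left(-4\right)^{2}} = \sqrt{11 + 4 \cdot 16} = \sqrt{11 + 64} = \sqrt{75} = 5 \sqrt{3} \approx 8.6602$)
$B{\left(1 \right)} g \left(-11\right) = 5 \cdot 5 \sqrt{3} \left(-11\right) = 25 \sqrt{3} \left(-11\right) = - 275 \sqrt{3}$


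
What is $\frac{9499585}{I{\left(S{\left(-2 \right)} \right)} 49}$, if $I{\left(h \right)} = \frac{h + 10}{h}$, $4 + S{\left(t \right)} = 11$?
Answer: $\frac{9499585}{119} \approx 79829.0$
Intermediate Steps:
$S{\left(t \right)} = 7$ ($S{\left(t \right)} = -4 + 11 = 7$)
$I{\left(h \right)} = \frac{10 + h}{h}$
$\frac{9499585}{I{\left(S{\left(-2 \right)} \right)} 49} = \frac{9499585}{\frac{10 + 7}{7} \cdot 49} = \frac{9499585}{\frac{1}{7} \cdot 17 \cdot 49} = \frac{9499585}{\frac{17}{7} \cdot 49} = \frac{9499585}{119}$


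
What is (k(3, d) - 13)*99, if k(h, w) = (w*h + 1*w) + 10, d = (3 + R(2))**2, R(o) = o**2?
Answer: 19107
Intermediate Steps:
d = 49 (d = (3 + 2**2)**2 = (3 + 4)**2 = 7**2 = 49)
k(h, w) = 10 + w + h*w (k(h, w) = (h*w + w) + 10 = (w + h*w) + 10 = 10 + w + h*w)
(k(3, d) - 13)*99 = ((10 + 49 + 3*49) - 13)*99 = ((10 + 49 + 147) - 13)*99 = (206 - 13)*99 = 193*99 = 19107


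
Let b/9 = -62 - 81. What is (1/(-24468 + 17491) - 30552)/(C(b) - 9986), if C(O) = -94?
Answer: 6090323/2009376 ≈ 3.0310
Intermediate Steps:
b = -1287 (b = 9*(-62 - 81) = 9*(-143) = -1287)
(1/(-24468 + 17491) - 30552)/(C(b) - 9986) = (1/(-24468 + 17491) - 30552)/(-94 - 9986) = (1/(-6977) - 30552)/(-10080) = (-1/6977 - 30552)*(-1/10080) = -213161305/6977*(-1/10080) = 6090323/2009376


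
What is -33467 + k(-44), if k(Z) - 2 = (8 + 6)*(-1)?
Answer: -33479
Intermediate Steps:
k(Z) = -12 (k(Z) = 2 + (8 + 6)*(-1) = 2 + 14*(-1) = 2 - 14 = -12)
-33467 + k(-44) = -33467 - 12 = -33479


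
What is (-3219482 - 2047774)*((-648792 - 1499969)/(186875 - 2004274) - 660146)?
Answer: 6319372116485693208/1817399 ≈ 3.4772e+12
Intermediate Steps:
(-3219482 - 2047774)*((-648792 - 1499969)/(186875 - 2004274) - 660146) = -5267256*(-2148761/(-1817399) - 660146) = -5267256*(-2148761*(-1/1817399) - 660146) = -5267256*(2148761/1817399 - 660146) = -5267256*(-1199746531493/1817399) = 6319372116485693208/1817399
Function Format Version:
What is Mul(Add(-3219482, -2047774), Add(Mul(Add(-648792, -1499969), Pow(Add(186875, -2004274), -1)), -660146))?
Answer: Rational(6319372116485693208, 1817399) ≈ 3.4772e+12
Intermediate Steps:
Mul(Add(-3219482, -2047774), Add(Mul(Add(-648792, -1499969), Pow(Add(186875, -2004274), -1)), -660146)) = Mul(-5267256, Add(Mul(-2148761, Pow(-1817399, -1)), -660146)) = Mul(-5267256, Add(Mul(-2148761, Rational(-1, 1817399)), -660146)) = Mul(-5267256, Add(Rational(2148761, 1817399), -660146)) = Mul(-5267256, Rational(-1199746531493, 1817399)) = Rational(6319372116485693208, 1817399)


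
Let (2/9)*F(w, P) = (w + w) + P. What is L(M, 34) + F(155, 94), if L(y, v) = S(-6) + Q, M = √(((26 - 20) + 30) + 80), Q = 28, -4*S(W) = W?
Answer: 3695/2 ≈ 1847.5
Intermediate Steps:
S(W) = -W/4
F(w, P) = 9*w + 9*P/2 (F(w, P) = 9*((w + w) + P)/2 = 9*(2*w + P)/2 = 9*(P + 2*w)/2 = 9*w + 9*P/2)
M = 2*√29 (M = √((6 + 30) + 80) = √(36 + 80) = √116 = 2*√29 ≈ 10.770)
L(y, v) = 59/2 (L(y, v) = -¼*(-6) + 28 = 3/2 + 28 = 59/2)
L(M, 34) + F(155, 94) = 59/2 + (9*155 + (9/2)*94) = 59/2 + (1395 + 423) = 59/2 + 1818 = 3695/2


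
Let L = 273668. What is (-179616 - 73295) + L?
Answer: 20757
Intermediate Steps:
(-179616 - 73295) + L = (-179616 - 73295) + 273668 = -252911 + 273668 = 20757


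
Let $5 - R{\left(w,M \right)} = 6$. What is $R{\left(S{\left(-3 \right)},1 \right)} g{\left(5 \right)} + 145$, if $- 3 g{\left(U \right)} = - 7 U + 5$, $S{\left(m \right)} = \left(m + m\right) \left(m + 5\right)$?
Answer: $135$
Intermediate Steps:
$S{\left(m \right)} = 2 m \left(5 + m\right)$
$g{\left(U \right)} = - \frac{5}{3} + \frac{7 U}{3}$ ($g{\left(U \right)} = - \frac{- 7 U + 5}{3} = - \frac{5 - 7 U}{3} = - \frac{5}{3} + \frac{7 U}{3}$)
$R{\left(w,M \right)} = -1$ ($R{\left(w,M \right)} = 5 - 6 = -1$)
$R{\left(S{\left(-3 \right)},1 \right)} g{\left(5 \right)} + 145 = - (- \frac{5}{3} + \frac{7}{3} \cdot 5) + 145 = - (- \frac{5}{3} + \frac{35}{3}) + 145 = \left(-1\right) 10 + 145 = -10 + 145 = 135$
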